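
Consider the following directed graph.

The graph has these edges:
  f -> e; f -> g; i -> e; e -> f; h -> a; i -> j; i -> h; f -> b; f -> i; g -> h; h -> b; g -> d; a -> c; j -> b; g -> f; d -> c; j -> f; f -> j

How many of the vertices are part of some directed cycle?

A vertex is on a directed cycle iff it belongs to a strongly connected component of size ≥ 2 (or has a self-loop).
The vertices on cycles are {e, f, g, i, j} — 5 in total.

5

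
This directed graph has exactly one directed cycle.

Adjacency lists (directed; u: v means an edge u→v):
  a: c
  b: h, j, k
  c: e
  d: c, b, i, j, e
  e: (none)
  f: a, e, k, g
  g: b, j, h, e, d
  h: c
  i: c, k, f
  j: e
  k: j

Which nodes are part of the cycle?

DFS with gray/black marking from f:
f gray
  a gray
    c gray
      e gray
      e black
    c black
  a black
  f→e: e black — skip
  k gray
    j gray
      j→e: e black — skip
    j black
  k black
  g gray
    b gray
      h gray
        h→c: c black — skip
      h black
      b→j: j black — skip
      b→k: k black — skip
    b black
    g→j: j black — skip
    g→h: h black — skip
    g→e: e black — skip
    d gray
      d→c: c black — skip
      d→b: b black — skip
      i gray
        i→c: c black — skip
        i→k: k black — skip
        i→f: f is gray → back edge
Back edge closes the cycle f → g → d → i → f; its vertices are {d, f, g, i}.

d, f, g, i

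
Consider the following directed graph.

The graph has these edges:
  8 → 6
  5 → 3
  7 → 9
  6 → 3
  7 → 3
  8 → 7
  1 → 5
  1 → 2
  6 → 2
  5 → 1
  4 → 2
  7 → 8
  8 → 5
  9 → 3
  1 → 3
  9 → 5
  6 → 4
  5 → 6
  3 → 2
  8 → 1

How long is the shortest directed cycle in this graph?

2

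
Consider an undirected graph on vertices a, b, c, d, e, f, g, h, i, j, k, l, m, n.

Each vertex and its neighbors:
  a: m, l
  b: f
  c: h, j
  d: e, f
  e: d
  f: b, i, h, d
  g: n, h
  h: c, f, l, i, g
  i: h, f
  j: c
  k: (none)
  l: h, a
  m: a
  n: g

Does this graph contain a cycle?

DFS, tracking each vertex's parent; an edge to a visited non-parent vertex closes a cycle.
Start from f:
visit f (parent –)
  visit b (parent f)
    b–f: parent, skip
  visit i (parent f)
    visit h (parent i)
      visit c (parent h)
        c–h: parent, skip
        visit j (parent c)
          j–c: parent, skip
      h–f: f visited and ≠ parent → cycle
Cycle: f – i – h – f.

Yes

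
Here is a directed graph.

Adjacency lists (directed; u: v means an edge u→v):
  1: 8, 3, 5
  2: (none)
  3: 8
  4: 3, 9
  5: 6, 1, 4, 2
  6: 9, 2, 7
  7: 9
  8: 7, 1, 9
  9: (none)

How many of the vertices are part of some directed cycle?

5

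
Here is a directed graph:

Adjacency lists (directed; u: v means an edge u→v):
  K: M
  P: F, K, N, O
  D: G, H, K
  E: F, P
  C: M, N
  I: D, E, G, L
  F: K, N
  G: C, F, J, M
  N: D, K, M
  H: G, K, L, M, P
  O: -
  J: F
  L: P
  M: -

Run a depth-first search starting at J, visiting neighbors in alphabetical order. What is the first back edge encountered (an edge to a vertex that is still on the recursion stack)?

C→N

DFS from J (visiting neighbors in alphabetical order); mark gray on enter, black on exit:
J gray
  F gray
    K gray
      M gray
      M black
    K black
    N gray
      D gray
        G gray
          C gray
            C→M: M black — skip
            C→N: N is gray → back edge
First back edge: C → N.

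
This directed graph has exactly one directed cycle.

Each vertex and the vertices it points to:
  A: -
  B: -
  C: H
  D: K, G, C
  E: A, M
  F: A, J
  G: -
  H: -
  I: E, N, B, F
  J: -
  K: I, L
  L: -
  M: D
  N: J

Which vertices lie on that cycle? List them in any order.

DFS with gray/black marking from M:
M gray
  D gray
    K gray
      I gray
        E gray
          A gray
          A black
          E→M: M is gray → back edge
Back edge closes the cycle M → D → K → I → E → M; its vertices are {D, E, I, K, M}.

D, E, I, K, M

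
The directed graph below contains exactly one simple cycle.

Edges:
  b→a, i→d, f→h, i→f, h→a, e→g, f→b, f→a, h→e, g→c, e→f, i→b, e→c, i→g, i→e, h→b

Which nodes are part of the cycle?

e, f, h

DFS with gray/black marking from e:
e gray
  c gray
  c black
  g gray
    g→c: c black — skip
  g black
  f gray
    h gray
      h→e: e is gray → back edge
Back edge closes the cycle e → f → h → e; its vertices are {e, f, h}.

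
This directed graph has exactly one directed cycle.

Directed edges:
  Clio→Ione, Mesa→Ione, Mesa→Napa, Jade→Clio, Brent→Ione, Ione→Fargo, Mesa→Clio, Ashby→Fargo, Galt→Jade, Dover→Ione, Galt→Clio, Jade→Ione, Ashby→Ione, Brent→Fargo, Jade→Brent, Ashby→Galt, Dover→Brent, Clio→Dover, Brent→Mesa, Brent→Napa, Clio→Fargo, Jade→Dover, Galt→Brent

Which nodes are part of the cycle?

Clio, Mesa, Brent, Dover

DFS with gray/black marking from Brent:
Brent gray
  Ione gray
    Fargo gray
    Fargo black
  Ione black
  Napa gray
  Napa black
  Mesa gray
    Mesa→Napa: Napa black — skip
    Mesa→Ione: Ione black — skip
    Clio gray
      Clio→Ione: Ione black — skip
      Clio→Fargo: Fargo black — skip
      Dover gray
        Dover→Brent: Brent is gray → back edge
Back edge closes the cycle Brent → Mesa → Clio → Dover → Brent; its vertices are {Clio, Mesa, Brent, Dover}.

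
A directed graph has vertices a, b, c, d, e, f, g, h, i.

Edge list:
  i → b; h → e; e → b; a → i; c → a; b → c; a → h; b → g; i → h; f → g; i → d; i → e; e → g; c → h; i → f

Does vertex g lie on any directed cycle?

No

g lies on a cycle iff there is a path from g back to itself.
Exploring from g, it never reaches itself; equivalently, its strongly connected component is a singleton.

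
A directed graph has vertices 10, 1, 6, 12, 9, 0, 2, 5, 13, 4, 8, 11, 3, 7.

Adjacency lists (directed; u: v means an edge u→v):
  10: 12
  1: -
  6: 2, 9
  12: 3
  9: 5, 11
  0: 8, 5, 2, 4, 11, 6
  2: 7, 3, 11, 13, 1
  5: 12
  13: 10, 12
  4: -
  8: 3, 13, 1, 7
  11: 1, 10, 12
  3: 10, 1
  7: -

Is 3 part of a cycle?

Yes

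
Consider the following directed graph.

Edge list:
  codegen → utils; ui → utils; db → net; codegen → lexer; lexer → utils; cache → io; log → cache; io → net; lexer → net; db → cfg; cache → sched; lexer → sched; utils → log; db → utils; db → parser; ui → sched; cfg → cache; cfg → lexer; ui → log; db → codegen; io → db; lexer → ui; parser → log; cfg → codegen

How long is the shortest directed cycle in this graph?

For each vertex v, BFS finds the shortest path from v back to v.
The shortest such closed walk is db → cfg → cache → io → db, length 4.

4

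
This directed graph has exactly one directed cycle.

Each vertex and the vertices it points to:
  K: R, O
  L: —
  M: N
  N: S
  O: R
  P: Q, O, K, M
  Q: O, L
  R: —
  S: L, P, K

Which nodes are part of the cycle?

DFS with gray/black marking from S:
S gray
  L gray
  L black
  P gray
    Q gray
      O gray
        R gray
        R black
      O black
      Q→L: L black — skip
    Q black
    P→O: O black — skip
    K gray
      K→R: R black — skip
      K→O: O black — skip
    K black
    M gray
      N gray
        N→S: S is gray → back edge
Back edge closes the cycle S → P → M → N → S; its vertices are {M, N, P, S}.

M, N, P, S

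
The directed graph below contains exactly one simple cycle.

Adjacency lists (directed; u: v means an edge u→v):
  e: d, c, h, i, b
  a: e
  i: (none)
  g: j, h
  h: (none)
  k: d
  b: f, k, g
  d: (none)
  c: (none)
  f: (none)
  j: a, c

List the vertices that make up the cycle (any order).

a, b, e, g, j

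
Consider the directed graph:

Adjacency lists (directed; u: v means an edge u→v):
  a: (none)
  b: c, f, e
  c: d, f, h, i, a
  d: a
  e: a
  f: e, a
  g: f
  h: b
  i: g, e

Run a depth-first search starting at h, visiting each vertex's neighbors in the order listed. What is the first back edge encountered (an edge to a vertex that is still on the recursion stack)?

DFS from h (visiting each vertex's neighbors in the order listed); mark gray on enter, black on exit:
h gray
  b gray
    c gray
      d gray
        a gray
        a black
      d black
      f gray
        e gray
          e→a: a black — skip
        e black
        f→a: a black — skip
      f black
      c→h: h is gray → back edge
First back edge: c → h.

c->h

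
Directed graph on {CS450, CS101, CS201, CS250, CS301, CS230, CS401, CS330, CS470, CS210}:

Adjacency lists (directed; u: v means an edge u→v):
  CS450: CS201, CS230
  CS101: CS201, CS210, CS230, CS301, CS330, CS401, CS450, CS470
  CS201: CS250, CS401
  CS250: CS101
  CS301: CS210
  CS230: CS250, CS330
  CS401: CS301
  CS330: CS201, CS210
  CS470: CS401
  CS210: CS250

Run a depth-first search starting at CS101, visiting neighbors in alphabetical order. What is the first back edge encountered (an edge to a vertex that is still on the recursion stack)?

CS250->CS101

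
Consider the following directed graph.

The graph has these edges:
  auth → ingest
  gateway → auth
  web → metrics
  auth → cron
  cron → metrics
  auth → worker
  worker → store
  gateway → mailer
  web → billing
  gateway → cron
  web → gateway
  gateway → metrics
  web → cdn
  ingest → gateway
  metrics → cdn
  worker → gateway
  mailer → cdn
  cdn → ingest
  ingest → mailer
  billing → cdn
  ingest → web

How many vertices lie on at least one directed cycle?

10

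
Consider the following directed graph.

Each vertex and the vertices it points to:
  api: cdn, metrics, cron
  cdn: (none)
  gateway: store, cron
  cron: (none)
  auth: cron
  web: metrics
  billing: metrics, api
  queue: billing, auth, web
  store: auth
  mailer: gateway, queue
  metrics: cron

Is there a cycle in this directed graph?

DFS with white/gray/black marking, starting from metrics:
metrics gray
  cron gray
  cron black
metrics black
api gray
  cdn gray
  cdn black
  api→metrics: metrics black — skip
  api→cron: cron black — skip
api black
gateway gray
  store gray
    auth gray
      auth→cron: cron black — skip
    auth black
  store black
  gateway→cron: cron black — skip
gateway black
web gray
  web→metrics: metrics black — skip
web black
billing gray
  billing→metrics: metrics black — skip
  billing→api: api black — skip
billing black
queue gray
  queue→billing: billing black — skip
  queue→auth: auth black — skip
  queue→web: web black — skip
queue black
mailer gray
  mailer→gateway: gateway black — skip
  mailer→queue: queue black — skip
mailer black
Every edge goes to a white or black vertex — no back edge, so the graph is acyclic.

No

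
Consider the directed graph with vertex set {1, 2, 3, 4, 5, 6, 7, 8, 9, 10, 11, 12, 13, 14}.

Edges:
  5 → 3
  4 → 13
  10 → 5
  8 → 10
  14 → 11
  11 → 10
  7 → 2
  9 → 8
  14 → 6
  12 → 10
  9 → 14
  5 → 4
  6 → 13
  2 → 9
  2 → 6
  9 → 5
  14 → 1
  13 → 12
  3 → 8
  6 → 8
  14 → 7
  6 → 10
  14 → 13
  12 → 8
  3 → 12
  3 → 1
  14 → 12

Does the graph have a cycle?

Yes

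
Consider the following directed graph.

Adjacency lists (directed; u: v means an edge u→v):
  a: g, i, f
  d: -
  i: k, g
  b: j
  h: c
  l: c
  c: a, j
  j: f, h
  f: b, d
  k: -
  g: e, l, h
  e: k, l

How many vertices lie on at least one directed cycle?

10

A vertex is on a directed cycle iff it belongs to a strongly connected component of size ≥ 2 (or has a self-loop).
The vertices on cycles are {a, b, c, e, f, g, h, i, j, l} — 10 in total.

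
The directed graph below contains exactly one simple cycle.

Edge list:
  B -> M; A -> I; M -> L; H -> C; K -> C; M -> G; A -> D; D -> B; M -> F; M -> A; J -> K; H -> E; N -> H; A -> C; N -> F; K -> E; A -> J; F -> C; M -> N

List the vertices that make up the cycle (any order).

A, B, D, M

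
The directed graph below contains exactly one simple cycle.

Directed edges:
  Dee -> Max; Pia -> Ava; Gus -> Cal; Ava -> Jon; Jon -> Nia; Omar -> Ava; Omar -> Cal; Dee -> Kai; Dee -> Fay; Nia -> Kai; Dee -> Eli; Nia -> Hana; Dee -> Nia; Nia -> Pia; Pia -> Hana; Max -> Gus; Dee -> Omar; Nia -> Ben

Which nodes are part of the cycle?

Ava, Jon, Nia, Pia

DFS with gray/black marking from Nia:
Nia gray
  Pia gray
    Ava gray
      Jon gray
        Jon→Nia: Nia is gray → back edge
Back edge closes the cycle Nia → Pia → Ava → Jon → Nia; its vertices are {Ava, Jon, Nia, Pia}.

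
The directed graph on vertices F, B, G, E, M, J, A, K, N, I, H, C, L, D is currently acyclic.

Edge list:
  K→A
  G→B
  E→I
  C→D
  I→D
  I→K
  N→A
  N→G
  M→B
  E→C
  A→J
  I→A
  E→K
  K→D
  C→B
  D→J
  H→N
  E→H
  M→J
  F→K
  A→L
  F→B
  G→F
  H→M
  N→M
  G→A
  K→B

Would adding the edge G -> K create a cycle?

Adding G→K creates a cycle iff K can already reach G.
Explore from K: no path reaches G. The graph stays acyclic.

No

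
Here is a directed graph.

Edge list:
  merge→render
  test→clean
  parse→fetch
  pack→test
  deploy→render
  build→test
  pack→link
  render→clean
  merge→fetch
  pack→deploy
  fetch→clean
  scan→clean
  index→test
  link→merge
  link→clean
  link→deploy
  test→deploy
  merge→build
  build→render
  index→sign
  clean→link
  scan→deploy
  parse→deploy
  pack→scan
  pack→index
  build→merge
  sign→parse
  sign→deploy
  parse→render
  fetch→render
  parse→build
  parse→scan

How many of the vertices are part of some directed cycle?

8

A vertex is on a directed cycle iff it belongs to a strongly connected component of size ≥ 2 (or has a self-loop).
The vertices on cycles are {link, test, build, clean, fetch, merge, deploy, render} — 8 in total.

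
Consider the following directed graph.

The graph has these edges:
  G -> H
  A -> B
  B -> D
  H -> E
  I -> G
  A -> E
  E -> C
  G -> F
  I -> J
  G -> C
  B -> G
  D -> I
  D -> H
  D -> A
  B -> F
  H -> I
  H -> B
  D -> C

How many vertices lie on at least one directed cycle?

6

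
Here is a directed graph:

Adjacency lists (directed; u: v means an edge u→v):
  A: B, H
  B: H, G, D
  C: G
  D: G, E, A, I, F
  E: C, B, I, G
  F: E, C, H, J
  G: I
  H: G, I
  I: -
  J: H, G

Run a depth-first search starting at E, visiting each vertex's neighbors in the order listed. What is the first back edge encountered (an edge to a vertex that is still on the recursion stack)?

D->E

DFS from E (visiting each vertex's neighbors in the order listed); mark gray on enter, black on exit:
E gray
  C gray
    G gray
      I gray
      I black
    G black
  C black
  B gray
    H gray
      H→G: G black — skip
      H→I: I black — skip
    H black
    B→G: G black — skip
    D gray
      D→G: G black — skip
      D→E: E is gray → back edge
First back edge: D → E.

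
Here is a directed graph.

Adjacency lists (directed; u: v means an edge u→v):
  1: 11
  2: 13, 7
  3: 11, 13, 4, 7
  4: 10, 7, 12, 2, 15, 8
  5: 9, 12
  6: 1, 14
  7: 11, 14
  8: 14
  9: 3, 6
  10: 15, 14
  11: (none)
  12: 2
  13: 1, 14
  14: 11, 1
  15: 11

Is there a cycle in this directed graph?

No

DFS with white/gray/black marking, starting from 8:
8 gray
  14 gray
    11 gray
    11 black
    1 gray
      1→11: 11 black — skip
    1 black
  14 black
8 black
2 gray
  13 gray
    13→1: 1 black — skip
    13→14: 14 black — skip
  13 black
  7 gray
    7→11: 11 black — skip
    7→14: 14 black — skip
  7 black
2 black
3 gray
  3→11: 11 black — skip
  3→13: 13 black — skip
  4 gray
    10 gray
      15 gray
        15→11: 11 black — skip
      15 black
      10→14: 14 black — skip
    10 black
    4→7: 7 black — skip
    12 gray
      12→2: 2 black — skip
    12 black
    4→2: 2 black — skip
    4→15: 15 black — skip
    4→8: 8 black — skip
  4 black
  3→7: 7 black — skip
3 black
5 gray
  9 gray
    9→3: 3 black — skip
    6 gray
      6→1: 1 black — skip
      6→14: 14 black — skip
    6 black
  9 black
  5→12: 12 black — skip
5 black
Every edge goes to a white or black vertex — no back edge, so the graph is acyclic.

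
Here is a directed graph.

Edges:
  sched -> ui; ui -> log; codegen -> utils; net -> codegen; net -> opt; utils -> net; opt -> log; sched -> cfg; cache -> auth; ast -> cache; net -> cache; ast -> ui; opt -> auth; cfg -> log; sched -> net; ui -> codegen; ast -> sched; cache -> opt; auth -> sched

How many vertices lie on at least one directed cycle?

8

A vertex is on a directed cycle iff it belongs to a strongly connected component of size ≥ 2 (or has a self-loop).
The vertices on cycles are {ui, net, opt, auth, cache, sched, utils, codegen} — 8 in total.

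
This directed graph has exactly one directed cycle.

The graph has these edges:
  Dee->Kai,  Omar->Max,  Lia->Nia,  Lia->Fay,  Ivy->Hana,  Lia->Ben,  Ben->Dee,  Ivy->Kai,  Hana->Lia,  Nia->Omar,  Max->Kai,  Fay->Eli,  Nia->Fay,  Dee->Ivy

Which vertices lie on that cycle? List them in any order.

Ben, Dee, Ivy, Lia, Hana

DFS with gray/black marking from Lia:
Lia gray
  Fay gray
    Eli gray
    Eli black
  Fay black
  Ben gray
    Dee gray
      Kai gray
      Kai black
      Ivy gray
        Hana gray
          Hana→Lia: Lia is gray → back edge
Back edge closes the cycle Lia → Ben → Dee → Ivy → Hana → Lia; its vertices are {Ben, Dee, Ivy, Lia, Hana}.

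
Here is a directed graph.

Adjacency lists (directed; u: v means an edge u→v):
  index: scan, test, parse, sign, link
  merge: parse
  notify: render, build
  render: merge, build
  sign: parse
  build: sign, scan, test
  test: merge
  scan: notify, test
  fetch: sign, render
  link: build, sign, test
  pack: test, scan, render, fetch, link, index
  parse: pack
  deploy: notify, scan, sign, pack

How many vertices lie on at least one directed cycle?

12

A vertex is on a directed cycle iff it belongs to a strongly connected component of size ≥ 2 (or has a self-loop).
The vertices on cycles are {link, pack, scan, sign, test, build, fetch, index, merge, parse, notify, render} — 12 in total.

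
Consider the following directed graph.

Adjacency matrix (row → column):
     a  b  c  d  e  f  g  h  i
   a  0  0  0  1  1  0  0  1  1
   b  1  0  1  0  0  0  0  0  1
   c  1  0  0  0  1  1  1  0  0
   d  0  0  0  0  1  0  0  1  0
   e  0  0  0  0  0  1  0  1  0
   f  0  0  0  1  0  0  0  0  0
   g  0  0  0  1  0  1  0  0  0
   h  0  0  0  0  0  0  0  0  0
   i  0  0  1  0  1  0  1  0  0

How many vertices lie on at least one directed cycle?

6

A vertex is on a directed cycle iff it belongs to a strongly connected component of size ≥ 2 (or has a self-loop).
The vertices on cycles are {a, c, d, e, f, i} — 6 in total.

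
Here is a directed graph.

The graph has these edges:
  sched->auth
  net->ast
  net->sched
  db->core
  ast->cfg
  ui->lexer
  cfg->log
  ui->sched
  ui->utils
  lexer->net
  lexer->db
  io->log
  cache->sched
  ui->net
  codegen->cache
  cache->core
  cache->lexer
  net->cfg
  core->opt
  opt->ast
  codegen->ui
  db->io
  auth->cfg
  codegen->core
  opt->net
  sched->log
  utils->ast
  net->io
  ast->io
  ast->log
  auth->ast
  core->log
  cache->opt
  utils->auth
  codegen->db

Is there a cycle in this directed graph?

No

DFS with white/gray/black marking, starting from core:
core gray
  log gray
  log black
  opt gray
    ast gray
      io gray
        io→log: log black — skip
      io black
      cfg gray
        cfg→log: log black — skip
      cfg black
      ast→log: log black — skip
    ast black
    net gray
      net→cfg: cfg black — skip
      net→io: io black — skip
      sched gray
        auth gray
          auth→cfg: cfg black — skip
          auth→ast: ast black — skip
        auth black
        sched→log: log black — skip
      sched black
      net→ast: ast black — skip
    net black
  opt black
core black
cache gray
  cache→core: core black — skip
  cache→sched: sched black — skip
  cache→opt: opt black — skip
  lexer gray
    db gray
      db→core: core black — skip
      db→io: io black — skip
    db black
    lexer→net: net black — skip
  lexer black
cache black
ui gray
  ui→net: net black — skip
  ui→lexer: lexer black — skip
  utils gray
    utils→auth: auth black — skip
    utils→ast: ast black — skip
  utils black
  ui→sched: sched black — skip
ui black
codegen gray
  codegen→ui: ui black — skip
  codegen→cache: cache black — skip
  codegen→db: db black — skip
  codegen→core: core black — skip
codegen black
Every edge goes to a white or black vertex — no back edge, so the graph is acyclic.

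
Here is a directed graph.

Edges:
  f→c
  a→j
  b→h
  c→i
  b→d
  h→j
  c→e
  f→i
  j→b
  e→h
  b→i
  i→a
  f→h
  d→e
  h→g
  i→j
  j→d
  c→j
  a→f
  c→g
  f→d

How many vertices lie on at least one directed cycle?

9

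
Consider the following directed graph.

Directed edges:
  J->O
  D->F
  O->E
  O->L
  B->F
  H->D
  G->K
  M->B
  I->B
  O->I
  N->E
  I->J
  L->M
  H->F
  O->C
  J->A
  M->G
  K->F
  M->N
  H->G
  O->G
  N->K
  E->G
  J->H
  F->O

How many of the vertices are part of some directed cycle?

13

A vertex is on a directed cycle iff it belongs to a strongly connected component of size ≥ 2 (or has a self-loop).
The vertices on cycles are {B, D, E, F, G, H, I, J, K, L, M, N, O} — 13 in total.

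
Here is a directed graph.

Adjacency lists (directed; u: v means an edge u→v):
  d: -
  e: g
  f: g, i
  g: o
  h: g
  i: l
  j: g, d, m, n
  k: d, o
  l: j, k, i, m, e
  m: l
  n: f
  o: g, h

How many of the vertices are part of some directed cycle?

A vertex is on a directed cycle iff it belongs to a strongly connected component of size ≥ 2 (or has a self-loop).
The vertices on cycles are {f, g, h, i, j, l, m, n, o} — 9 in total.

9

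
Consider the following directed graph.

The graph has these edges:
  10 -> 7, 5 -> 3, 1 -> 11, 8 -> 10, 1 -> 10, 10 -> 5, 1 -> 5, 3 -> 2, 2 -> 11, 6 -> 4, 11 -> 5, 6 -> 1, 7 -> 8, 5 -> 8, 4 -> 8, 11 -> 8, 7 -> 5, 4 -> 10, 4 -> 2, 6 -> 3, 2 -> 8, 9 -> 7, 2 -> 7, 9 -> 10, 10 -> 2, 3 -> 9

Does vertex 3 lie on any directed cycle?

3 is on a cycle iff 3 can reach itself via ≥1 edge.
3 → 2 → 7 → 5 → 3 — yes.

Yes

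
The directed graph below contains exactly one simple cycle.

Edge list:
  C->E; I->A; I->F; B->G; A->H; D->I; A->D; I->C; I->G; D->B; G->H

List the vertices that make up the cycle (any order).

A, D, I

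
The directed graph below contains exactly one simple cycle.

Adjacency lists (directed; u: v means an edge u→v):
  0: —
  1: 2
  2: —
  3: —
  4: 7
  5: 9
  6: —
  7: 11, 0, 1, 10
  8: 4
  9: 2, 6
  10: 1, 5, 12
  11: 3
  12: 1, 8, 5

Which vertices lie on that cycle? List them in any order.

DFS with gray/black marking from 7:
7 gray
  11 gray
    3 gray
    3 black
  11 black
  0 gray
  0 black
  1 gray
    2 gray
    2 black
  1 black
  10 gray
    10→1: 1 black — skip
    5 gray
      9 gray
        9→2: 2 black — skip
        6 gray
        6 black
      9 black
    5 black
    12 gray
      12→1: 1 black — skip
      8 gray
        4 gray
          4→7: 7 is gray → back edge
Back edge closes the cycle 7 → 10 → 12 → 8 → 4 → 7; its vertices are {4, 7, 8, 10, 12}.

4, 7, 8, 10, 12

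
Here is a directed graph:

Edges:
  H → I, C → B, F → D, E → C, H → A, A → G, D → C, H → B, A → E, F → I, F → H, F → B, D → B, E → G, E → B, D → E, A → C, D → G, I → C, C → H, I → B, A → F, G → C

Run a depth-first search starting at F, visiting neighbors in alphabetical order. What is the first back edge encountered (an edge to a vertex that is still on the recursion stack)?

A->C

DFS from F (visiting neighbors in alphabetical order); mark gray on enter, black on exit:
F gray
  B gray
  B black
  D gray
    D→B: B black — skip
    C gray
      C→B: B black — skip
      H gray
        A gray
          A→C: C is gray → back edge
First back edge: A → C.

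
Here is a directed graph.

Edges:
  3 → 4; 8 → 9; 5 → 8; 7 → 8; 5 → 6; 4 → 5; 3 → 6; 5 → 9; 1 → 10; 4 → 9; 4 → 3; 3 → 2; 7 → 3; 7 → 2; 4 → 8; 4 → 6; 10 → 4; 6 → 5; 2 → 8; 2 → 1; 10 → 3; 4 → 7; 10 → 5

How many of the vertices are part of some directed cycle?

8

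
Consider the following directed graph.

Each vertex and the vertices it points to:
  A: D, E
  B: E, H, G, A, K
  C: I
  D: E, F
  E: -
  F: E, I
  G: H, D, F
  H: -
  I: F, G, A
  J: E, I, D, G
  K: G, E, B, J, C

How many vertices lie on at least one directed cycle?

A vertex is on a directed cycle iff it belongs to a strongly connected component of size ≥ 2 (or has a self-loop).
The vertices on cycles are {A, B, D, F, G, I, K} — 7 in total.

7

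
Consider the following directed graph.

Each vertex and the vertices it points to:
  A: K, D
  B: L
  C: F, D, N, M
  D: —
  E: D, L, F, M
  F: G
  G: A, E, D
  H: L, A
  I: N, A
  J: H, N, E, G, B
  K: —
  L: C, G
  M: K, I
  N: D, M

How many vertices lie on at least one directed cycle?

8

A vertex is on a directed cycle iff it belongs to a strongly connected component of size ≥ 2 (or has a self-loop).
The vertices on cycles are {C, E, F, G, I, L, M, N} — 8 in total.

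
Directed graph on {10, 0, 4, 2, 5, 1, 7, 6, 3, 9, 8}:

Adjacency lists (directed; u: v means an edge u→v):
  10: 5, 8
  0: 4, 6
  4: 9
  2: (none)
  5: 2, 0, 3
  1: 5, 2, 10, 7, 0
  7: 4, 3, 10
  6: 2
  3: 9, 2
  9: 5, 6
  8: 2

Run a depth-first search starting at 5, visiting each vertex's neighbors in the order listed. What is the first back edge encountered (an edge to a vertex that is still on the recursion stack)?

9->5

DFS from 5 (visiting each vertex's neighbors in the order listed); mark gray on enter, black on exit:
5 gray
  2 gray
  2 black
  0 gray
    4 gray
      9 gray
        9→5: 5 is gray → back edge
First back edge: 9 → 5.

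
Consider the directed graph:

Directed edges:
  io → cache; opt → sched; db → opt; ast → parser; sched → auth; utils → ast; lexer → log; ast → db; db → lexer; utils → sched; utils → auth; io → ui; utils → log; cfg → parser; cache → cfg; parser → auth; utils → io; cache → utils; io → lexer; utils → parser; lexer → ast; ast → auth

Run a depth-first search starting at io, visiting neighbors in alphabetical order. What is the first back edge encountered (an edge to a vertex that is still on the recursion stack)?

lexer->ast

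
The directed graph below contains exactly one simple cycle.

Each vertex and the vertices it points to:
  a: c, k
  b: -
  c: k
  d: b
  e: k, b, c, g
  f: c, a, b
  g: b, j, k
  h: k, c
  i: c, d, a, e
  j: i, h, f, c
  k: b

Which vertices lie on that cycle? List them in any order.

DFS with gray/black marking from j:
j gray
  i gray
    c gray
      k gray
        b gray
        b black
      k black
    c black
    d gray
      d→b: b black — skip
    d black
    a gray
      a→c: c black — skip
      a→k: k black — skip
    a black
    e gray
      e→k: k black — skip
      e→b: b black — skip
      e→c: c black — skip
      g gray
        g→b: b black — skip
        g→j: j is gray → back edge
Back edge closes the cycle j → i → e → g → j; its vertices are {e, g, i, j}.

e, g, i, j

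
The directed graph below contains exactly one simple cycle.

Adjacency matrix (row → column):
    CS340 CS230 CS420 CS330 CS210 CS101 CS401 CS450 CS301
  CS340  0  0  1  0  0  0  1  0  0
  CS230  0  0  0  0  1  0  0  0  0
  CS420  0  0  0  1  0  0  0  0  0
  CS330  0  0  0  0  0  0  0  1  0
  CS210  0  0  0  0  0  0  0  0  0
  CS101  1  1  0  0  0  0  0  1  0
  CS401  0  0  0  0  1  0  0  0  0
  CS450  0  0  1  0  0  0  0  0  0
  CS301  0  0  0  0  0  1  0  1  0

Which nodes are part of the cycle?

CS330, CS420, CS450

DFS with gray/black marking from CS450:
CS450 gray
  CS420 gray
    CS330 gray
      CS330→CS450: CS450 is gray → back edge
Back edge closes the cycle CS450 → CS420 → CS330 → CS450; its vertices are {CS330, CS420, CS450}.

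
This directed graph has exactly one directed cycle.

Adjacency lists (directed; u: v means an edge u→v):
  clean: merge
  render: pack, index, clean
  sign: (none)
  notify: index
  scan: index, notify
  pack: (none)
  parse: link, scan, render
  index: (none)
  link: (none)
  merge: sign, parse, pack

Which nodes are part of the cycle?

DFS with gray/black marking from merge:
merge gray
  sign gray
  sign black
  parse gray
    link gray
    link black
    scan gray
      index gray
      index black
      notify gray
        notify→index: index black — skip
      notify black
    scan black
    render gray
      pack gray
      pack black
      render→index: index black — skip
      clean gray
        clean→merge: merge is gray → back edge
Back edge closes the cycle merge → parse → render → clean → merge; its vertices are {clean, merge, parse, render}.

clean, merge, parse, render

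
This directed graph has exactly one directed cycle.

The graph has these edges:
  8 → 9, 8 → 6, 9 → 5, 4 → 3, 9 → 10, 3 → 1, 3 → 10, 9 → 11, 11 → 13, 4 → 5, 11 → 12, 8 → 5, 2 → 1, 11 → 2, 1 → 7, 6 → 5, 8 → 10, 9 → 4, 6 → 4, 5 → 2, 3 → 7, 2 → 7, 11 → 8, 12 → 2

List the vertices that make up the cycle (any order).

DFS with gray/black marking from 11:
11 gray
  2 gray
    1 gray
      7 gray
      7 black
    1 black
    2→7: 7 black — skip
  2 black
  8 gray
    9 gray
      10 gray
      10 black
      9→11: 11 is gray → back edge
Back edge closes the cycle 11 → 8 → 9 → 11; its vertices are {8, 9, 11}.

8, 9, 11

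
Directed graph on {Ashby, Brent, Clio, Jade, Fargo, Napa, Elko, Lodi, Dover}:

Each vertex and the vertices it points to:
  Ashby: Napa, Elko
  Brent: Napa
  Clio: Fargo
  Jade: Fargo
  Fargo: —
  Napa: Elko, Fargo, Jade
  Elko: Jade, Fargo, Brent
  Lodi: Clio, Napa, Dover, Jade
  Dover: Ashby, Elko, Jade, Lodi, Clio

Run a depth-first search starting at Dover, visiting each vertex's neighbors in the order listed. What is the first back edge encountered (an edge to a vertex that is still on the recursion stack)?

DFS from Dover (visiting each vertex's neighbors in the order listed); mark gray on enter, black on exit:
Dover gray
  Ashby gray
    Napa gray
      Elko gray
        Jade gray
          Fargo gray
          Fargo black
        Jade black
        Elko→Fargo: Fargo black — skip
        Brent gray
          Brent→Napa: Napa is gray → back edge
First back edge: Brent → Napa.

Brent→Napa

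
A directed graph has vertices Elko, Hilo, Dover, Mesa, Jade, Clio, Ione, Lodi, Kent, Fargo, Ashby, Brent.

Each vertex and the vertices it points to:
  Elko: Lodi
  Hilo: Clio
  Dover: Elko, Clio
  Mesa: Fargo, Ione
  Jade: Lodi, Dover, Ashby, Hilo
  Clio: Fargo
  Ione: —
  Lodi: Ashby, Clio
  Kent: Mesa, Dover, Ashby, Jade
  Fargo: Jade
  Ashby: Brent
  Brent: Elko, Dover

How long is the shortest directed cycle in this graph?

4

For each vertex v, BFS finds the shortest path from v back to v.
The shortest such closed walk is Jade → Lodi → Clio → Fargo → Jade, length 4.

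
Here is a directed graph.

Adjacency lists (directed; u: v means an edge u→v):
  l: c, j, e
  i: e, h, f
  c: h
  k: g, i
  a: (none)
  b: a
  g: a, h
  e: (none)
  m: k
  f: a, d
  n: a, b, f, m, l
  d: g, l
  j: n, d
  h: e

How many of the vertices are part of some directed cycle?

8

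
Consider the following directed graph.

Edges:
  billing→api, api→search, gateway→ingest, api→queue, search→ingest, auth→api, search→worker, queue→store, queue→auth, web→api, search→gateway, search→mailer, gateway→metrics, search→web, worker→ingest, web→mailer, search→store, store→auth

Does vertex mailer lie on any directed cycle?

No

mailer lies on a cycle iff there is a path from mailer back to itself.
Exploring from mailer, it never reaches itself; equivalently, its strongly connected component is a singleton.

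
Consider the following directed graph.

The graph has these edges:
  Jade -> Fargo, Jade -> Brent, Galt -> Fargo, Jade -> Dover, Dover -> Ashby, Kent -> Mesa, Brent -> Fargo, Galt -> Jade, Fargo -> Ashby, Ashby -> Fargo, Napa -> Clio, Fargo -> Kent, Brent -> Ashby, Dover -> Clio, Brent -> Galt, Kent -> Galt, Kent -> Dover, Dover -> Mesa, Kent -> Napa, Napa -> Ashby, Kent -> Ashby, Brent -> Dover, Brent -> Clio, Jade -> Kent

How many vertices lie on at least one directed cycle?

8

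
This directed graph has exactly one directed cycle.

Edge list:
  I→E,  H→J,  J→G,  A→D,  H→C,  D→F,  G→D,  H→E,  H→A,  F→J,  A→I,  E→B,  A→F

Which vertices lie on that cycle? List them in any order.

D, F, G, J

DFS with gray/black marking from D:
D gray
  F gray
    J gray
      G gray
        G→D: D is gray → back edge
Back edge closes the cycle D → F → J → G → D; its vertices are {D, F, G, J}.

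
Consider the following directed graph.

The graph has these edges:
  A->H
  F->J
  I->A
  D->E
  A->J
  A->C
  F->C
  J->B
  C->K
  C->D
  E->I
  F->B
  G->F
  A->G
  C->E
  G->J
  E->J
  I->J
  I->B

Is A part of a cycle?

A is on a cycle iff A can reach itself via ≥1 edge.
A → C → E → I → A — yes.

Yes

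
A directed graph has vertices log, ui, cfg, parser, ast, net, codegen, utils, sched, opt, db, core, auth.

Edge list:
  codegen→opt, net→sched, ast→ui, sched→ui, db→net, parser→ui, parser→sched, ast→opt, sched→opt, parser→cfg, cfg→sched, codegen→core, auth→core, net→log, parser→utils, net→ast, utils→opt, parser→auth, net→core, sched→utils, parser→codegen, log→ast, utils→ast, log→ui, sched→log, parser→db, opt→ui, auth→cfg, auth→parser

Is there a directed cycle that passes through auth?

Yes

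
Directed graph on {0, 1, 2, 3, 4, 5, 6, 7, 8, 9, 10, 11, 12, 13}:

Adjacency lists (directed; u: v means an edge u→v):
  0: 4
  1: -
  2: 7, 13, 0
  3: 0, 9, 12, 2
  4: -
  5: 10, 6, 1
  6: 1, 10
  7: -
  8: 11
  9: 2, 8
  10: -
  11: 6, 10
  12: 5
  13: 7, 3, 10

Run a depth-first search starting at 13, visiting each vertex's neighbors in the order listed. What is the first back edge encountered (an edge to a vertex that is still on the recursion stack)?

DFS from 13 (visiting each vertex's neighbors in the order listed); mark gray on enter, black on exit:
13 gray
  7 gray
  7 black
  3 gray
    0 gray
      4 gray
      4 black
    0 black
    9 gray
      2 gray
        2→7: 7 black — skip
        2→13: 13 is gray → back edge
First back edge: 2 → 13.

2→13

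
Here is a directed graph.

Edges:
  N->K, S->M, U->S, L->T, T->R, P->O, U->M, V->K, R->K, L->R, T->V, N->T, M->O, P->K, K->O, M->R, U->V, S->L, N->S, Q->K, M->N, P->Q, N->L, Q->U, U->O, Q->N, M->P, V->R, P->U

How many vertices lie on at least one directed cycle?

6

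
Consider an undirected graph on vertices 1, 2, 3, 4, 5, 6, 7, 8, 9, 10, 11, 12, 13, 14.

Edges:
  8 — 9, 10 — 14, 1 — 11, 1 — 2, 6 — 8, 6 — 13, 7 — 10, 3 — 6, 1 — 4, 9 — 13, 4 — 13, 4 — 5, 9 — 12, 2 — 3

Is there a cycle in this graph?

Yes

DFS, tracking each vertex's parent; an edge to a visited non-parent vertex closes a cycle.
Start from 10:
visit 10 (parent –)
  visit 7 (parent 10)
    7–10: parent, skip
  visit 14 (parent 10)
    14–10: parent, skip
visit 1 (parent –)
  visit 11 (parent 1)
    11–1: parent, skip
  visit 4 (parent 1)
    visit 5 (parent 4)
      5–4: parent, skip
    4–1: parent, skip
    visit 13 (parent 4)
      visit 6 (parent 13)
        6–13: parent, skip
        visit 8 (parent 6)
          visit 9 (parent 8)
            9–13: 13 visited and ≠ parent → cycle
Cycle: 13 – 6 – 8 – 9 – 13.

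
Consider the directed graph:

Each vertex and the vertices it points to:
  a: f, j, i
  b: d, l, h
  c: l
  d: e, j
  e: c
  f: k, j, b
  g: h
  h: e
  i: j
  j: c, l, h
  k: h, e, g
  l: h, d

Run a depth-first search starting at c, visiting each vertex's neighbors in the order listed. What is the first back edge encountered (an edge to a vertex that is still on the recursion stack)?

e->c

DFS from c (visiting each vertex's neighbors in the order listed); mark gray on enter, black on exit:
c gray
  l gray
    h gray
      e gray
        e→c: c is gray → back edge
First back edge: e → c.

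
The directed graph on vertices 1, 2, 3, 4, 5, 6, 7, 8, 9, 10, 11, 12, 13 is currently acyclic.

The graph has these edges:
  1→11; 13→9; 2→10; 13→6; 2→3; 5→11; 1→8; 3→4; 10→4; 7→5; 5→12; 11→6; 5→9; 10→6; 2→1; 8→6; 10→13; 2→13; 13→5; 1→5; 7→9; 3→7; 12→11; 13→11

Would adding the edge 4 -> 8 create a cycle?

Adding 4→8 creates a cycle iff 8 can already reach 4.
Explore from 8: no path reaches 4. The graph stays acyclic.

No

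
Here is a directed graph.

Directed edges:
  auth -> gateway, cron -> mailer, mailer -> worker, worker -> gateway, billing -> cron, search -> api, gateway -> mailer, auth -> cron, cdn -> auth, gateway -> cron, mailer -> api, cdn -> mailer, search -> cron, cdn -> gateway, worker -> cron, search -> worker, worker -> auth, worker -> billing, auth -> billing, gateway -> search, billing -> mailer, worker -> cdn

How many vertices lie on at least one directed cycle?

8

A vertex is on a directed cycle iff it belongs to a strongly connected component of size ≥ 2 (or has a self-loop).
The vertices on cycles are {cdn, auth, cron, mailer, search, worker, billing, gateway} — 8 in total.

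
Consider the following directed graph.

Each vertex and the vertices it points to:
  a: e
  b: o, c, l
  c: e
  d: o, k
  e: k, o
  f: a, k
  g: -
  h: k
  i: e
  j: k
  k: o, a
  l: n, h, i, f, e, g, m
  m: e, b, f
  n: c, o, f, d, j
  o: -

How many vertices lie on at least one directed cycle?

6

A vertex is on a directed cycle iff it belongs to a strongly connected component of size ≥ 2 (or has a self-loop).
The vertices on cycles are {a, b, e, k, l, m} — 6 in total.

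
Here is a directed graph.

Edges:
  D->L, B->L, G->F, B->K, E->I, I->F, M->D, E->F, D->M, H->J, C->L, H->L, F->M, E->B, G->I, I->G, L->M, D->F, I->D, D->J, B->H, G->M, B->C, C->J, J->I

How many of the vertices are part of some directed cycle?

7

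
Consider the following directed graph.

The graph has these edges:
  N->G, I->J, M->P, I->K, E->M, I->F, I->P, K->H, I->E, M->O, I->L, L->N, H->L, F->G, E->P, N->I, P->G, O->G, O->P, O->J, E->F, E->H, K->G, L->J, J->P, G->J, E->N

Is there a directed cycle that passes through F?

No

F lies on a cycle iff there is a path from F back to itself.
Exploring from F, it never reaches itself; equivalently, its strongly connected component is a singleton.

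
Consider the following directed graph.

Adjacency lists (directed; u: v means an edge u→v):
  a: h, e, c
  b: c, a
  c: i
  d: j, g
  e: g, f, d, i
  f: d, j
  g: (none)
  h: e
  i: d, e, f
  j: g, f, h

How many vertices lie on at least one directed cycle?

A vertex is on a directed cycle iff it belongs to a strongly connected component of size ≥ 2 (or has a self-loop).
The vertices on cycles are {d, e, f, h, i, j} — 6 in total.

6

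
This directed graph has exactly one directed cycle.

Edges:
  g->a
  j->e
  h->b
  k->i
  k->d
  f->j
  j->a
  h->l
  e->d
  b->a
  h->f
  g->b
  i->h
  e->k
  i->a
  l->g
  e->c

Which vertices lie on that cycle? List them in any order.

DFS with gray/black marking from e:
e gray
  d gray
  d black
  c gray
  c black
  k gray
    k→d: d black — skip
    i gray
      a gray
      a black
      h gray
        l gray
          g gray
            b gray
              b→a: a black — skip
            b black
            g→a: a black — skip
          g black
        l black
        h→b: b black — skip
        f gray
          j gray
            j→a: a black — skip
            j→e: e is gray → back edge
Back edge closes the cycle e → k → i → h → f → j → e; its vertices are {e, f, h, i, j, k}.

e, f, h, i, j, k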